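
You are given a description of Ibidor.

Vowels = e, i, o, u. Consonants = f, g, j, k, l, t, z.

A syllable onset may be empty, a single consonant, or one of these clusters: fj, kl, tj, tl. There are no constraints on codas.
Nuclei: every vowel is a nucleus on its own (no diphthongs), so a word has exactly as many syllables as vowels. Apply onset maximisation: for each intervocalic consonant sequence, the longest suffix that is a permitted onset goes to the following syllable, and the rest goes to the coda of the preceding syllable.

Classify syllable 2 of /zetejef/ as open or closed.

The vowels are e, e, e — 3 nuclei, so 3 syllables.
σ1/σ2 boundary: /t/ → onset of the next syllable (single consonants are always licit onsets).
σ2/σ3 boundary: /j/ → onset of the next syllable (single consonants are always licit onsets).
Syllabification: ze.te.jef.
Syllable 2 is /te/; it ends in its nucleus with no coda, so it is open.

open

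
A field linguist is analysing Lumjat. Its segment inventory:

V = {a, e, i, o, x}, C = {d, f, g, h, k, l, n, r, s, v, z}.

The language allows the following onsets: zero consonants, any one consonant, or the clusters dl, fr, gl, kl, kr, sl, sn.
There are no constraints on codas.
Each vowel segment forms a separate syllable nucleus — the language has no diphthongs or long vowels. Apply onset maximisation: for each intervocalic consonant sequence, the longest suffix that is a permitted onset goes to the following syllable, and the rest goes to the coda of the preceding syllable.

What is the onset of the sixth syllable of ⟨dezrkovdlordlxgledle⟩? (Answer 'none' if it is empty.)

dl

Vowels present: e, o, o, x, e, e; each is a nucleus, giving 6 syllables.
σ1/σ2 boundary: /zrk/; trying suffixes from longest down, /k/ is the first permitted one, so coda /zr/ | onset /k/.
σ2/σ3 boundary: /vdl/; trying suffixes from longest down, /dl/ is the first permitted one, so coda /v/ | onset /dl/.
σ3/σ4 boundary: /rdl/ splits as /r/ + /dl/ (/dl/ is the longest suffix that is a licit onset).
σ4/σ5 boundary: /gl/ is a licit onset in full, so it all attaches to the next syllable.
σ5/σ6 boundary: /dl/ — entire cluster is a permitted onset → onset /dl/, coda ∅.
Syllabification: dezr.kov.dlor.dlx.gle.dle.
Syllable 6 is /dle/: onset /dl/, nucleus /e/, coda ∅.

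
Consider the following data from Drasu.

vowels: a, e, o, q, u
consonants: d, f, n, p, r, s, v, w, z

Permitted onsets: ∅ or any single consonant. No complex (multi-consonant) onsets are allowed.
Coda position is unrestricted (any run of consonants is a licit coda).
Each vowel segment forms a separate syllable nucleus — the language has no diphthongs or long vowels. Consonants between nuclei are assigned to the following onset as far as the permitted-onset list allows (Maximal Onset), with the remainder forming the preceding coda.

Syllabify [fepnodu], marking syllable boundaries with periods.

fep.no.du

Nuclei (vowels): e, o, u → 3 syllables.
Between /e/ (V1) and /o/ (V2): /pn/; trying suffixes from longest down, /n/ is the first permitted one, so coda /p/ | onset /n/.
Between /o/ (V2) and /u/ (V3): /d/ → onset of the next syllable (single consonants are always licit onsets).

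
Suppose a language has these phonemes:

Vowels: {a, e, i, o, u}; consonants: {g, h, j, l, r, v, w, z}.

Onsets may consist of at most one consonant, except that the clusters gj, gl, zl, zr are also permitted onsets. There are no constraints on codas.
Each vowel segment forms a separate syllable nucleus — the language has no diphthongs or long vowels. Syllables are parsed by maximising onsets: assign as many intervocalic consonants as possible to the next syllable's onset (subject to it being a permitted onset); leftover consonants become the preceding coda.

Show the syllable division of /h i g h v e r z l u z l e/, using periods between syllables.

Vowels present: i, e, u, e; each is a nucleus, giving 4 syllables.
Between /i/ (V1) and /e/ (V2): /ghv/ splits as /gh/ + /v/ (/v/ is the longest suffix that is a licit onset).
Between /e/ (V2) and /u/ (V3): /rzl/ splits as /r/ + /zl/ (/zl/ is the longest suffix that is a licit onset).
Between /u/ (V3) and /e/ (V4): /zl/ is a licit onset in full, so it all attaches to the next syllable.

high.ver.zlu.zle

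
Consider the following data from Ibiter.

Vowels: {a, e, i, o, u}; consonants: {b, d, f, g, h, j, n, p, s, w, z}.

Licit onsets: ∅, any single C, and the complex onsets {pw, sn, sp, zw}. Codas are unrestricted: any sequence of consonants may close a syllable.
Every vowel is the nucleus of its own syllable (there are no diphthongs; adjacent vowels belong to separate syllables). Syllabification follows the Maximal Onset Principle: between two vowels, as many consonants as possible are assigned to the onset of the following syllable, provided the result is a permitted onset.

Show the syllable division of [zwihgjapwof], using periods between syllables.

zwihg.ja.pwof

The vowels are i, a, o — 3 nuclei, so 3 syllables.
Between /i/ (V1) and /a/ (V2): /hgj/ — longest licit onset from the right is /j/, leaving /hg/ as coda.
Between /a/ (V2) and /o/ (V3): cluster /pw/ — /pw/ is itself a permitted onset, so the whole cluster goes right; preceding coda = ∅.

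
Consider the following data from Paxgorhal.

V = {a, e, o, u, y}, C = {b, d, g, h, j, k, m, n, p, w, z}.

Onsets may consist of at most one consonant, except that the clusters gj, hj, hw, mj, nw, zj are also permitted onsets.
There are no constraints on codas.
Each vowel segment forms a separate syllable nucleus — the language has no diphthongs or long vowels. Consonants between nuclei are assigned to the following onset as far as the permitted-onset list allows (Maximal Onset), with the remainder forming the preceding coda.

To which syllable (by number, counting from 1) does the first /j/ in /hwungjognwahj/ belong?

Vowels present: u, o, a; each is a nucleus, giving 3 syllables.
Between /u/ (V1) and /o/ (V2): /ngj/; trying suffixes from longest down, /gj/ is the first permitted one, so coda /n/ | onset /gj/.
Between /o/ (V2) and /a/ (V3): /gnw/; trying suffixes from longest down, /nw/ is the first permitted one, so coda /g/ | onset /nw/.
So the parse is hwun.gjog.nwahj.
The first /j/ is in the onset of syllable 2 (/gjog/).

2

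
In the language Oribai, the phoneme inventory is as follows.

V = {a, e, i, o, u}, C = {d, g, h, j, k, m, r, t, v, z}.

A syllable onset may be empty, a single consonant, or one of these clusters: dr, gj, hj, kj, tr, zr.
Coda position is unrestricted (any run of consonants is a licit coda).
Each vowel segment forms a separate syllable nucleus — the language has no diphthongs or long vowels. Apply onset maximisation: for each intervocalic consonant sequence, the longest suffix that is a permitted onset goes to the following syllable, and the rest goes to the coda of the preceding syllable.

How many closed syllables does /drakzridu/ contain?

Nuclei (vowels): a, i, u → 3 syllables.
σ1/σ2 boundary: /kzr/ — longest licit onset from the right is /zr/, leaving /k/ as coda.
σ2/σ3 boundary: just /d/ — single C goes to the following onset.
Syllabification: drak.zri.du.
Classifying each syllable: /drak/ (closed), /zri/ (open), /du/ (open).
Closed syllables: 1.

1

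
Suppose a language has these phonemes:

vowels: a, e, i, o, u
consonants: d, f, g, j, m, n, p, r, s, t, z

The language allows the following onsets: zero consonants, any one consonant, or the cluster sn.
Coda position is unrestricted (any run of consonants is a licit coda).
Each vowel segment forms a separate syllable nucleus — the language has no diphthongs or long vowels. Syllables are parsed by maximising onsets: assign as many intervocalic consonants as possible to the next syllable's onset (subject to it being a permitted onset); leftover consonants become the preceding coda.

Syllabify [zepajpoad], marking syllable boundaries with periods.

ze.paj.po.ad

The vowels are e, a, o, a — 4 nuclei, so 4 syllables.
V1 /e/ – V2 /a/: /p/ → onset of the next syllable (single consonants are always licit onsets).
V2 /a/ – V3 /o/: /jp/ — longest licit onset from the right is /p/, leaving /j/ as coda.
V3 /o/ – V4 /a/: hiatus — the boundary sits between the two vowels.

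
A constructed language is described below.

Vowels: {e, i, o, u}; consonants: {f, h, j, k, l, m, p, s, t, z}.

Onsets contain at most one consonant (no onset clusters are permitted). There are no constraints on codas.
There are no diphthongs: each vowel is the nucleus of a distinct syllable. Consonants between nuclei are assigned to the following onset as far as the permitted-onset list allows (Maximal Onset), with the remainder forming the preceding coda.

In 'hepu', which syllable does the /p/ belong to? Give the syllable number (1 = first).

Vowels present: e, u; each is a nucleus, giving 2 syllables.
/e…u/ gap (V1→V2): /p/ is a single consonant, so it becomes the next onset.
Syllabification: he.pu.
The /p/ is in the onset of syllable 2 (/pu/).

2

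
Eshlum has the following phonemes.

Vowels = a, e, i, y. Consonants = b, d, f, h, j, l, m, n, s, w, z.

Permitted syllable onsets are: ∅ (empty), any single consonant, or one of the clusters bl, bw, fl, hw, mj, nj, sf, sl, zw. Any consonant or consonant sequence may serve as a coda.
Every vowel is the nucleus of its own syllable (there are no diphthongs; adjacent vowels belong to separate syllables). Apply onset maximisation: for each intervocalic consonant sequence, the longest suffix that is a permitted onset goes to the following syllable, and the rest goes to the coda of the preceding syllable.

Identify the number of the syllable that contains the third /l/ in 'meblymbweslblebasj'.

4

Nuclei (vowels): e, y, e, e, a → 5 syllables.
σ1/σ2 boundary: /bl/ is a licit onset in full, so it all attaches to the next syllable.
σ2/σ3 boundary: cluster /mbw/ — the longest permitted-onset suffix is /bw/; onset = /bw/, preceding coda = /m/.
σ3/σ4 boundary: /slbl/ — longest licit onset from the right is /bl/, leaving /sl/ as coda.
σ4/σ5 boundary: /b/ is a single consonant, so it becomes the next onset.
Result: me.blym.bwesl.ble.basj.
The third /l/ is in the onset of syllable 4 (/ble/).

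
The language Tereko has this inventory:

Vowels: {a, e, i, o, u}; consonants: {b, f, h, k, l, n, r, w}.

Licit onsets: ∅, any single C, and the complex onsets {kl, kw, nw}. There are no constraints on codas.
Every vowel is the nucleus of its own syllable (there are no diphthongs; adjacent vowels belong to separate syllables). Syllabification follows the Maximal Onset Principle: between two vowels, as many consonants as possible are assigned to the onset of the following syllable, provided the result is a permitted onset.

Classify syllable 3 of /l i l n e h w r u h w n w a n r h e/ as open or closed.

Nuclei (vowels): i, e, u, a, e → 5 syllables.
σ1/σ2 boundary: cluster /ln/ — the longest permitted-onset suffix is /n/; onset = /n/, preceding coda = /l/.
σ2/σ3 boundary: /hwr/; trying suffixes from longest down, /r/ is the first permitted one, so coda /hw/ | onset /r/.
σ3/σ4 boundary: cluster /hwnw/ — the longest permitted-onset suffix is /nw/; onset = /nw/, preceding coda = /hw/.
σ4/σ5 boundary: cluster /nrh/ — the longest permitted-onset suffix is /h/; onset = /h/, preceding coda = /nr/.
Putting it together: lil.nehw.ruhw.nwanr.he.
Syllable 3 is /ruhw/ with coda /hw/, so it is closed.

closed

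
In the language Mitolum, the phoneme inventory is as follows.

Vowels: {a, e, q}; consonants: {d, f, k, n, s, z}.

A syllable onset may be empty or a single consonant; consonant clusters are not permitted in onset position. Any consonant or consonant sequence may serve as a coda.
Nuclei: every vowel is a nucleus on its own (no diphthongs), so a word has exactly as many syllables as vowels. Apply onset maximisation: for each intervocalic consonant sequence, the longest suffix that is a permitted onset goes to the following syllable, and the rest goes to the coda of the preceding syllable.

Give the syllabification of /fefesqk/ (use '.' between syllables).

fe.fe.sqk

Vowels present: e, e, q; each is a nucleus, giving 3 syllables.
Between /e/ (V1) and /e/ (V2): just /f/ — single C goes to the following onset.
Between /e/ (V2) and /q/ (V3): /s/ is a single consonant, so it becomes the next onset.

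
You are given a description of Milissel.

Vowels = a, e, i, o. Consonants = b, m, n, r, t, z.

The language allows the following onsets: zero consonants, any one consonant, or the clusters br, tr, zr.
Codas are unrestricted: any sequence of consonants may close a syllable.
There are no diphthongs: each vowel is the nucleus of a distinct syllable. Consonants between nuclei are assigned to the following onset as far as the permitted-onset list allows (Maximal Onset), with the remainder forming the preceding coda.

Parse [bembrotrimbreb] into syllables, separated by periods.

Nuclei (vowels): e, o, i, e → 4 syllables.
V1 /e/ – V2 /o/: cluster /mbr/ — the longest permitted-onset suffix is /br/; onset = /br/, preceding coda = /m/.
V2 /o/ – V3 /i/: cluster /tr/ — /tr/ is itself a permitted onset, so the whole cluster goes right; preceding coda = ∅.
V3 /i/ – V4 /e/: /mbr/; trying suffixes from longest down, /br/ is the first permitted one, so coda /m/ | onset /br/.

bem.bro.trim.breb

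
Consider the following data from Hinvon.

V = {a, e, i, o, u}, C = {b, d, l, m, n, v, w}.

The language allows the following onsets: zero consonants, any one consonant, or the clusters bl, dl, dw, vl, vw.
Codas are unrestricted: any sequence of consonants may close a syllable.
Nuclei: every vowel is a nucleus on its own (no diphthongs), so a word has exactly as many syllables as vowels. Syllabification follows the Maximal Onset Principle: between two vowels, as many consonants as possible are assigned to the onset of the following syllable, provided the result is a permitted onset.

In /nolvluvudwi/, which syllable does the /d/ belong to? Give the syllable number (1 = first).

Nuclei (vowels): o, u, u, i → 4 syllables.
V1 /o/ – V2 /u/: cluster /lvl/ — the longest permitted-onset suffix is /vl/; onset = /vl/, preceding coda = /l/.
V2 /u/ – V3 /u/: just /v/ — single C goes to the following onset.
V3 /u/ – V4 /i/: /dw/ is a licit onset in full, so it all attaches to the next syllable.
Result: nol.vlu.vu.dwi.
The /d/ is in the onset of syllable 4 (/dwi/).

4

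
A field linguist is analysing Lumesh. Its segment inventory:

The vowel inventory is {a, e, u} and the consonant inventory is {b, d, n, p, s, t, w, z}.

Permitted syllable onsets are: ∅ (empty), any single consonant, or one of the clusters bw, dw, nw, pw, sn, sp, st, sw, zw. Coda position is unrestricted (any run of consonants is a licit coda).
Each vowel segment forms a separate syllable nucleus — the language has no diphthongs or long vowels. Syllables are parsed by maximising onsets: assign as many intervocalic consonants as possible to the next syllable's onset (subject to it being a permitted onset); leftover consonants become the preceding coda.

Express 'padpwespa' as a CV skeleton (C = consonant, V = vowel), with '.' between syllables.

CVC.CCV.CCV

Nuclei (vowels): a, e, a → 3 syllables.
V1 /a/ – V2 /e/: cluster /dpw/ — the longest permitted-onset suffix is /pw/; onset = /pw/, preceding coda = /d/.
V2 /e/ – V3 /a/: /sp/ is a licit onset in full, so it all attaches to the next syllable.
Putting it together: pad.pwe.spa.
Mapping each syllable to C/V: /pad/ → CVC, /pwe/ → CCV, /spa/ → CCV.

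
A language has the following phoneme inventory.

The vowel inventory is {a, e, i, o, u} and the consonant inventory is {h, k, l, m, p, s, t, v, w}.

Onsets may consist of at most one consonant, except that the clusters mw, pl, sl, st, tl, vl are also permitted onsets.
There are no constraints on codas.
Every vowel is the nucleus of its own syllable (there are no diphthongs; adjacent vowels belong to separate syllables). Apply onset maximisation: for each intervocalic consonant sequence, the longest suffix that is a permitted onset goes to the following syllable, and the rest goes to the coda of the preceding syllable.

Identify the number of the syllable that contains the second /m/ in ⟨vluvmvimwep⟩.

3

The vowels are u, i, e — 3 nuclei, so 3 syllables.
/u…i/ gap (V1→V2): /vmv/ splits as /vm/ + /v/ (/v/ is the longest suffix that is a licit onset).
/i…e/ gap (V2→V3): /mw/ is a licit onset in full, so it all attaches to the next syllable.
Syllabification: vluvm.vi.mwep.
The second /m/ is in the onset of syllable 3 (/mwep/).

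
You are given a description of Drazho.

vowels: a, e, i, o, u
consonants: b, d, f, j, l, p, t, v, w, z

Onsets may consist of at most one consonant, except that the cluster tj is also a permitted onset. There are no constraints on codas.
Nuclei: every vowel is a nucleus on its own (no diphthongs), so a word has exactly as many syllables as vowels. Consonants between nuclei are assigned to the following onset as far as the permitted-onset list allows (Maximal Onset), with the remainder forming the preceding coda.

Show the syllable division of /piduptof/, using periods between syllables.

pi.dup.tof

Nuclei (vowels): i, u, o → 3 syllables.
/i…u/ gap (V1→V2): just /d/ — single C goes to the following onset.
/u…o/ gap (V2→V3): /pt/ splits as /p/ + /t/ (/t/ is the longest suffix that is a licit onset).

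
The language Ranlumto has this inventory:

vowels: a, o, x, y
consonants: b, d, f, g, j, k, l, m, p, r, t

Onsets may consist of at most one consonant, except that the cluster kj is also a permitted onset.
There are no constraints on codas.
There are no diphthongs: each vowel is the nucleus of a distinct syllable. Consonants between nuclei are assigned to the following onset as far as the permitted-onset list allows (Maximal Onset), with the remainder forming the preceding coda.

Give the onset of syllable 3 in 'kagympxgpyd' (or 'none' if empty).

Nuclei (vowels): a, y, x, y → 4 syllables.
Between /a/ (V1) and /y/ (V2): /g/ → onset of the next syllable (single consonants are always licit onsets).
Between /y/ (V2) and /x/ (V3): /mp/; trying suffixes from longest down, /p/ is the first permitted one, so coda /m/ | onset /p/.
Between /x/ (V3) and /y/ (V4): cluster /gp/ — the longest permitted-onset suffix is /p/; onset = /p/, preceding coda = /g/.
Result: ka.gym.pxg.pyd.
Syllable 3 is /pxg/: onset /p/, nucleus /x/, coda /g/.

p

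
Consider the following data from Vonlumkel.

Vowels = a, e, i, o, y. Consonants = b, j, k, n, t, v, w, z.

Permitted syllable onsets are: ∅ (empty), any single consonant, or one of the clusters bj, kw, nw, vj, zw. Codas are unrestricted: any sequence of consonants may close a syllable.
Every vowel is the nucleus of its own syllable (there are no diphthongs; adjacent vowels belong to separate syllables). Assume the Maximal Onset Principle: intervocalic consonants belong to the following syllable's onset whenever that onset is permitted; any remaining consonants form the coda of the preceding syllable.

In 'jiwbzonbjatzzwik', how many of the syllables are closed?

Nuclei (vowels): i, o, a, i → 4 syllables.
V1 /i/ – V2 /o/: /wbz/ splits as /wb/ + /z/ (/z/ is the longest suffix that is a licit onset).
V2 /o/ – V3 /a/: /nbj/ splits as /n/ + /bj/ (/bj/ is the longest suffix that is a licit onset).
V3 /a/ – V4 /i/: /tzzw/ — longest licit onset from the right is /zw/, leaving /tz/ as coda.
Syllabification: jiwb.zon.bjatz.zwik.
Classifying each syllable: /jiwb/ (closed), /zon/ (closed), /bjatz/ (closed), /zwik/ (closed).
Closed syllables: 4.

4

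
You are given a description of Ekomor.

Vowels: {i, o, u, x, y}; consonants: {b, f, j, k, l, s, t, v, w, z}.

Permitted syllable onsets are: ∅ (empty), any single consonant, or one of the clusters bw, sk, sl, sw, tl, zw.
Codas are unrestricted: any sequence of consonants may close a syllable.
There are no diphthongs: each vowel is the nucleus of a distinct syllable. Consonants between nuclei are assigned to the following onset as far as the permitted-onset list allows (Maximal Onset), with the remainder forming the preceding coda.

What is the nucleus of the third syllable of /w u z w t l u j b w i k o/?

i

Nuclei (vowels): u, u, i, o → 4 syllables.
The third nucleus (vowel 3 from the left) is /i/.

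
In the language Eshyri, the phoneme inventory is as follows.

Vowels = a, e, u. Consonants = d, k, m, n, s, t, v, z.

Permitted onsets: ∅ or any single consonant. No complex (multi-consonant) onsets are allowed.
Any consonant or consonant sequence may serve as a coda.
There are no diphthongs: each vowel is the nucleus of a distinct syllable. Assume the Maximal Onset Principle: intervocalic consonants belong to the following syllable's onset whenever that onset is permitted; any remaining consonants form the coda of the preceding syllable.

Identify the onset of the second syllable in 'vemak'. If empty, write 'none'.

Nuclei (vowels): e, a → 2 syllables.
Between /e/ (V1) and /a/ (V2): /m/ is a single consonant, so it becomes the next onset.
So the parse is ve.mak.
Syllable 2 is /mak/: onset /m/, nucleus /a/, coda /k/.

m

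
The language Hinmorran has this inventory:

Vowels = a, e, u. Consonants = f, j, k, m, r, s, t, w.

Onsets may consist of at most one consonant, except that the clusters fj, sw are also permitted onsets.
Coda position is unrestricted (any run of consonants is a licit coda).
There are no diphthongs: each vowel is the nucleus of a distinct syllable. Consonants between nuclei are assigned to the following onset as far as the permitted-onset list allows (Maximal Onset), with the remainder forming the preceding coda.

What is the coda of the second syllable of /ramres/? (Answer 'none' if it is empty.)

The vowels are a, e — 2 nuclei, so 2 syllables.
V1 /a/ – V2 /e/: /mr/; trying suffixes from longest down, /r/ is the first permitted one, so coda /m/ | onset /r/.
So the parse is ram.res.
Syllable 2 is /res/: onset /r/, nucleus /e/, coda /s/.

s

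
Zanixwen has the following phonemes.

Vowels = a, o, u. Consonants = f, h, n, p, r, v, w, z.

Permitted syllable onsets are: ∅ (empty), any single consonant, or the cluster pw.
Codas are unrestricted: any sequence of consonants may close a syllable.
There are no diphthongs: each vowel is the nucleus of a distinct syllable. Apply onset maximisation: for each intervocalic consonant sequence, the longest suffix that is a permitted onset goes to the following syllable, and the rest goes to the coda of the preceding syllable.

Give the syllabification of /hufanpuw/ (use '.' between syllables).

hu.fan.puw

The vowels are u, a, u — 3 nuclei, so 3 syllables.
/u…a/ gap (V1→V2): /f/ → onset of the next syllable (single consonants are always licit onsets).
/a…u/ gap (V2→V3): /np/ splits as /n/ + /p/ (/p/ is the longest suffix that is a licit onset).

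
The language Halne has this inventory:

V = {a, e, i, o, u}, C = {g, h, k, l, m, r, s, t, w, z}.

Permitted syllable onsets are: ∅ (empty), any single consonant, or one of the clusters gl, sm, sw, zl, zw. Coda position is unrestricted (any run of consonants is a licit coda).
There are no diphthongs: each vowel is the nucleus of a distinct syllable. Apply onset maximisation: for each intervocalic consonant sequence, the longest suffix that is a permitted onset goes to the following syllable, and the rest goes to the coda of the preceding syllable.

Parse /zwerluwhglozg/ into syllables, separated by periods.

Nuclei (vowels): e, u, o → 3 syllables.
Between /e/ (V1) and /u/ (V2): /rl/; trying suffixes from longest down, /l/ is the first permitted one, so coda /r/ | onset /l/.
Between /u/ (V2) and /o/ (V3): /whgl/ — longest licit onset from the right is /gl/, leaving /wh/ as coda.

zwer.luwh.glozg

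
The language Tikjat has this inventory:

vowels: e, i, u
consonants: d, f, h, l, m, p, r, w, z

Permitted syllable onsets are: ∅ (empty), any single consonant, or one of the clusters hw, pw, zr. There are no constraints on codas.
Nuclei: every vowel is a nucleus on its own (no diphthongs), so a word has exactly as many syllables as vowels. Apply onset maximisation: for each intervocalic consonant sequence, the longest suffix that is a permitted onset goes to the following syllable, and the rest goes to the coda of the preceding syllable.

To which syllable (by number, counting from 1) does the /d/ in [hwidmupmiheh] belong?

Nuclei (vowels): i, u, i, e → 4 syllables.
V1 /i/ – V2 /u/: /dm/ — longest licit onset from the right is /m/, leaving /d/ as coda.
V2 /u/ – V3 /i/: cluster /pm/ — the longest permitted-onset suffix is /m/; onset = /m/, preceding coda = /p/.
V3 /i/ – V4 /e/: just /h/ — single C goes to the following onset.
Result: hwid.mup.mi.heh.
The /d/ is in the coda of syllable 1 (/hwid/).

1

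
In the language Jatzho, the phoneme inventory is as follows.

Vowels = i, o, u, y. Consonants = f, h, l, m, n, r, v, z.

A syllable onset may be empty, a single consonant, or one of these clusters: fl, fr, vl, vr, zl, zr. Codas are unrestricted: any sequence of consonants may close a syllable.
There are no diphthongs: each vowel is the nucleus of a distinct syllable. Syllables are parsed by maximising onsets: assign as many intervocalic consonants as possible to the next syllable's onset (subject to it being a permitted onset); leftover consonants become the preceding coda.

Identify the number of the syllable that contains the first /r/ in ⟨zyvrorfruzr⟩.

2

Vowels present: y, o, u; each is a nucleus, giving 3 syllables.
σ1/σ2 boundary: /vr/ — entire cluster is a permitted onset → onset /vr/, coda ∅.
σ2/σ3 boundary: cluster /rfr/ — the longest permitted-onset suffix is /fr/; onset = /fr/, preceding coda = /r/.
Result: zy.vror.fruzr.
The first /r/ is in the onset of syllable 2 (/vror/).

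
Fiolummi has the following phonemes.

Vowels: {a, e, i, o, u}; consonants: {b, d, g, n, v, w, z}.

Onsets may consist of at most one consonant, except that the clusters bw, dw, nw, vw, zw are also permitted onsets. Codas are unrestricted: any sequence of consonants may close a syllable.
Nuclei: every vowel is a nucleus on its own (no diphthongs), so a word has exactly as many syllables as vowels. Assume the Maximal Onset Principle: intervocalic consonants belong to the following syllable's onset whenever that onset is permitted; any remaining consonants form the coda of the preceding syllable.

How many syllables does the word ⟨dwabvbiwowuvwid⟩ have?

The vowels are a, i, o, u, i — 5 nuclei, so 5 syllables.

5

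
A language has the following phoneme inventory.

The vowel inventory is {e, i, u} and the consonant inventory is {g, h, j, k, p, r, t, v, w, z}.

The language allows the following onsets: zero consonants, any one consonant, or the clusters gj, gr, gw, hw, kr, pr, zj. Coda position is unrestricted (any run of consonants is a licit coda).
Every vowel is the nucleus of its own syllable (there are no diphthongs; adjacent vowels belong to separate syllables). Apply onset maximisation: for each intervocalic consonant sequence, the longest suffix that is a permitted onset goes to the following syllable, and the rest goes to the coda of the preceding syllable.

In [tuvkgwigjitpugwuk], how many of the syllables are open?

2

The vowels are u, i, i, u, u — 5 nuclei, so 5 syllables.
Between /u/ (V1) and /i/ (V2): /vkgw/ splits as /vk/ + /gw/ (/gw/ is the longest suffix that is a licit onset).
Between /i/ (V2) and /i/ (V3): cluster /gj/ — /gj/ is itself a permitted onset, so the whole cluster goes right; preceding coda = ∅.
Between /i/ (V3) and /u/ (V4): cluster /tp/ — the longest permitted-onset suffix is /p/; onset = /p/, preceding coda = /t/.
Between /u/ (V4) and /u/ (V5): /gw/ is a licit onset in full, so it all attaches to the next syllable.
Syllabification: tuvk.gwi.gjit.pu.gwuk.
Classifying each syllable: /tuvk/ (closed), /gwi/ (open), /gjit/ (closed), /pu/ (open), /gwuk/ (closed).
Open syllables: 2.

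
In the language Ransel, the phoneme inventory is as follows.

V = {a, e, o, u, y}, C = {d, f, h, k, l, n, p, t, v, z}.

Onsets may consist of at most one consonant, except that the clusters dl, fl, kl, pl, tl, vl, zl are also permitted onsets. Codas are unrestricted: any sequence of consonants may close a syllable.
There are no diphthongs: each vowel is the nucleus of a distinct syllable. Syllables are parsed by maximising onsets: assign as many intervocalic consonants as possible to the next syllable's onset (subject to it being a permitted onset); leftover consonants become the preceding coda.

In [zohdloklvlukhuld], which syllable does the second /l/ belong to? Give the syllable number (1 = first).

2

The vowels are o, o, u, u — 4 nuclei, so 4 syllables.
σ1/σ2 boundary: cluster /hdl/ — the longest permitted-onset suffix is /dl/; onset = /dl/, preceding coda = /h/.
σ2/σ3 boundary: cluster /klvl/ — the longest permitted-onset suffix is /vl/; onset = /vl/, preceding coda = /kl/.
σ3/σ4 boundary: /kh/ — longest licit onset from the right is /h/, leaving /k/ as coda.
Syllabification: zoh.dlokl.vluk.huld.
The second /l/ is in the coda of syllable 2 (/dlokl/).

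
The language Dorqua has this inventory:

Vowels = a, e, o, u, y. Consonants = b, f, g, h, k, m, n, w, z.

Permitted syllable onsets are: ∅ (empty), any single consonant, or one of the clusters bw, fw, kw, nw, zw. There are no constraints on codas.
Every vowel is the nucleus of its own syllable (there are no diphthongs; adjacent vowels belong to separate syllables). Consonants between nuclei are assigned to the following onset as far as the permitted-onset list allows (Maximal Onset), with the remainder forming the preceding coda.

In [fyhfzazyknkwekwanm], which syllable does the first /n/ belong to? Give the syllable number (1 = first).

3

Nuclei (vowels): y, a, y, e, a → 5 syllables.
Between /y/ (V1) and /a/ (V2): /hfz/ — longest licit onset from the right is /z/, leaving /hf/ as coda.
Between /a/ (V2) and /y/ (V3): just /z/ — single C goes to the following onset.
Between /y/ (V3) and /e/ (V4): cluster /knkw/ — the longest permitted-onset suffix is /kw/; onset = /kw/, preceding coda = /kn/.
Between /e/ (V4) and /a/ (V5): /kw/ — entire cluster is a permitted onset → onset /kw/, coda ∅.
So the parse is fyhf.za.zykn.kwe.kwanm.
The first /n/ is in the coda of syllable 3 (/zykn/).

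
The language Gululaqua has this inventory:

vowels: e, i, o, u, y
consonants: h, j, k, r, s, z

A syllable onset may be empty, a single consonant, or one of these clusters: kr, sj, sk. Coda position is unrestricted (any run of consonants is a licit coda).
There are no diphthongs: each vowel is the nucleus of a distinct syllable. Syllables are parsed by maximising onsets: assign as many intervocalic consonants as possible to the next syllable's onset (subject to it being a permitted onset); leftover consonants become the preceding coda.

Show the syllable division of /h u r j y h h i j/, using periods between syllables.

The vowels are u, y, i — 3 nuclei, so 3 syllables.
Between /u/ (V1) and /y/ (V2): /rj/ — longest licit onset from the right is /j/, leaving /r/ as coda.
Between /y/ (V2) and /i/ (V3): /hh/ — longest licit onset from the right is /h/, leaving /h/ as coda.

hur.jyh.hij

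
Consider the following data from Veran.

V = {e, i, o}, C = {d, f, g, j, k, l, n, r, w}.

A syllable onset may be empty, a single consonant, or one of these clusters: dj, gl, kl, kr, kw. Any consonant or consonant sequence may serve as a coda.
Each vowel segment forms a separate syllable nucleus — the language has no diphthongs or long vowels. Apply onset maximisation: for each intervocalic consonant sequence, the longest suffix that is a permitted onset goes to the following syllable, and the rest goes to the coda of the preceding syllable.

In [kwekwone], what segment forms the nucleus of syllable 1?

Nuclei (vowels): e, o, e → 3 syllables.
The first nucleus (vowel 1 from the left) is /e/.

e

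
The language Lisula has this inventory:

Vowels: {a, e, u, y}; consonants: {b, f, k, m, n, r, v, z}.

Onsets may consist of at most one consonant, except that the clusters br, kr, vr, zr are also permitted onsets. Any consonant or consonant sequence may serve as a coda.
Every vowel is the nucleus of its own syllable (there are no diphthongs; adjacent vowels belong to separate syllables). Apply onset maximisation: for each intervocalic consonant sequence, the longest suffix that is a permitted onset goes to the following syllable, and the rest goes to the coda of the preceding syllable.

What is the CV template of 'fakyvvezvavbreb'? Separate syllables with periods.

CV.CVC.CVC.CVC.CCVC

Nuclei (vowels): a, y, e, a, e → 5 syllables.
Between /a/ (V1) and /y/ (V2): /k/ is a single consonant, so it becomes the next onset.
Between /y/ (V2) and /e/ (V3): cluster /vv/ — the longest permitted-onset suffix is /v/; onset = /v/, preceding coda = /v/.
Between /e/ (V3) and /a/ (V4): /zv/; trying suffixes from longest down, /v/ is the first permitted one, so coda /z/ | onset /v/.
Between /a/ (V4) and /e/ (V5): /vbr/; trying suffixes from longest down, /br/ is the first permitted one, so coda /v/ | onset /br/.
So the parse is fa.kyv.vez.vav.breb.
Mapping each syllable to C/V: /fa/ → CV, /kyv/ → CVC, /vez/ → CVC, /vav/ → CVC, /breb/ → CCVC.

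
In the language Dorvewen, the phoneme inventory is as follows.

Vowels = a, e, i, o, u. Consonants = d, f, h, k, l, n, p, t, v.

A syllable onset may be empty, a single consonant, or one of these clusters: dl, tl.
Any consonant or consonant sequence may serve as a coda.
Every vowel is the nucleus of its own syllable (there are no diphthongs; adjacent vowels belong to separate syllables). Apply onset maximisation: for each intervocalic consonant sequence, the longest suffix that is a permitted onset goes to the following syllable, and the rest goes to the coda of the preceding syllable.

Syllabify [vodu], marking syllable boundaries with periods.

Nuclei (vowels): o, u → 2 syllables.
/o…u/ gap (V1→V2): just /d/ — single C goes to the following onset.

vo.du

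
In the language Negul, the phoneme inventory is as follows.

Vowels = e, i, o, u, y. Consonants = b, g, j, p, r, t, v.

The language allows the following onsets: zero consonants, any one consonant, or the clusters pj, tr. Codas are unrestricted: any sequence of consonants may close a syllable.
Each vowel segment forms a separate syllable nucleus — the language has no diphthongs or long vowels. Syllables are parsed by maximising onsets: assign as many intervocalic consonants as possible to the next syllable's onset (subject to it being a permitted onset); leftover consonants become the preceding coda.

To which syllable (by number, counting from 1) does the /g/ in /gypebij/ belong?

1

The vowels are y, e, i — 3 nuclei, so 3 syllables.
V1 /y/ – V2 /e/: /p/ → onset of the next syllable (single consonants are always licit onsets).
V2 /e/ – V3 /i/: just /b/ — single C goes to the following onset.
Putting it together: gy.pe.bij.
The /g/ is in the onset of syllable 1 (/gy/).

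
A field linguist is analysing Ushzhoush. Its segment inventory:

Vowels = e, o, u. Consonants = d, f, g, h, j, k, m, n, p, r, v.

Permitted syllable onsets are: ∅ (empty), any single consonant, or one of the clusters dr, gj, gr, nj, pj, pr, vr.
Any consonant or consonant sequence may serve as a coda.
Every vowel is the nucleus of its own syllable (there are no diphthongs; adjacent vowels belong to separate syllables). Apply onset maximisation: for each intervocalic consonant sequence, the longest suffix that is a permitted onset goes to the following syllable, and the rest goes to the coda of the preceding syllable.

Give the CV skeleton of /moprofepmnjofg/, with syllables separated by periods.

CV.CCV.CVCC.CCVCC

Nuclei (vowels): o, o, e, o → 4 syllables.
σ1/σ2 boundary: /pr/ is a licit onset in full, so it all attaches to the next syllable.
σ2/σ3 boundary: just /f/ — single C goes to the following onset.
σ3/σ4 boundary: /pmnj/ — longest licit onset from the right is /nj/, leaving /pm/ as coda.
Putting it together: mo.pro.fepm.njofg.
Mapping each syllable to C/V: /mo/ → CV, /pro/ → CCV, /fepm/ → CVCC, /njofg/ → CCVCC.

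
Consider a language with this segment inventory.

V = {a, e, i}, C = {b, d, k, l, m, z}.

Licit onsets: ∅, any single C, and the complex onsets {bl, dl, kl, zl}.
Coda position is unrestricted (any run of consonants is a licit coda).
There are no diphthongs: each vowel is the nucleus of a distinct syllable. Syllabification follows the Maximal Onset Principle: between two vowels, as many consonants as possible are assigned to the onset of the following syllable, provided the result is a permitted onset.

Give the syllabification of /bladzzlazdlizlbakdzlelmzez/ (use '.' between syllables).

Nuclei (vowels): a, a, i, a, e, e → 6 syllables.
Between /a/ (V1) and /a/ (V2): /dzzl/ — longest licit onset from the right is /zl/, leaving /dz/ as coda.
Between /a/ (V2) and /i/ (V3): /zdl/; trying suffixes from longest down, /dl/ is the first permitted one, so coda /z/ | onset /dl/.
Between /i/ (V3) and /a/ (V4): /zlb/; trying suffixes from longest down, /b/ is the first permitted one, so coda /zl/ | onset /b/.
Between /a/ (V4) and /e/ (V5): /kdzl/ splits as /kd/ + /zl/ (/zl/ is the longest suffix that is a licit onset).
Between /e/ (V5) and /e/ (V6): /lmz/ — longest licit onset from the right is /z/, leaving /lm/ as coda.

bladz.zlaz.dlizl.bakd.zlelm.zez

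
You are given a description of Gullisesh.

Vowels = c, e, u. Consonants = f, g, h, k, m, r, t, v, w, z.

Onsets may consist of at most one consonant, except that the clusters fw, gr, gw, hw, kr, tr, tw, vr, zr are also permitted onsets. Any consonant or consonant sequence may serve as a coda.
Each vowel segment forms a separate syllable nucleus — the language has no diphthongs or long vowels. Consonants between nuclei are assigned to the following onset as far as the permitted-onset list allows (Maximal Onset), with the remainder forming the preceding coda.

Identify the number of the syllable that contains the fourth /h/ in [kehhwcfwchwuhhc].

4

Vowels present: e, c, c, u, c; each is a nucleus, giving 5 syllables.
Between /e/ (V1) and /c/ (V2): /hhw/; trying suffixes from longest down, /hw/ is the first permitted one, so coda /h/ | onset /hw/.
Between /c/ (V2) and /c/ (V3): /fw/ — entire cluster is a permitted onset → onset /fw/, coda ∅.
Between /c/ (V3) and /u/ (V4): /hw/ is a licit onset in full, so it all attaches to the next syllable.
Between /u/ (V4) and /c/ (V5): /hh/; trying suffixes from longest down, /h/ is the first permitted one, so coda /h/ | onset /h/.
Result: keh.hwc.fwc.hwuh.hc.
The fourth /h/ is in the coda of syllable 4 (/hwuh/).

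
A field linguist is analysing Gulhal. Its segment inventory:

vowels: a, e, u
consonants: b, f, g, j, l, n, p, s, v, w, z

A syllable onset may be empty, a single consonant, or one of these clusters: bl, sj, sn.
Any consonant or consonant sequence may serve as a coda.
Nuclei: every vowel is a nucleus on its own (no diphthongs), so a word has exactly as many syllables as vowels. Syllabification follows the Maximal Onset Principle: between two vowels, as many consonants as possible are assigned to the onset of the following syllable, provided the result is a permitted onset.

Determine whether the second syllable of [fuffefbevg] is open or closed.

closed

Nuclei (vowels): u, e, e → 3 syllables.
σ1/σ2 boundary: /ff/; trying suffixes from longest down, /f/ is the first permitted one, so coda /f/ | onset /f/.
σ2/σ3 boundary: /fb/ — longest licit onset from the right is /b/, leaving /f/ as coda.
Syllabification: fuf.fef.bevg.
Syllable 2 is /fef/ with coda /f/, so it is closed.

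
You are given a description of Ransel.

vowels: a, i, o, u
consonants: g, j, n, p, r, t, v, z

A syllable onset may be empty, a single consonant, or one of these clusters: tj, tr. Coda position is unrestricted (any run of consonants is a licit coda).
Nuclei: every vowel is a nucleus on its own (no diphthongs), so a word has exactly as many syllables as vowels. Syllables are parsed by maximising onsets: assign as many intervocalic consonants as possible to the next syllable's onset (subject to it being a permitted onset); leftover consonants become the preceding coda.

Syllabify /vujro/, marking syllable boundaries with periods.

Vowels present: u, o; each is a nucleus, giving 2 syllables.
V1 /u/ – V2 /o/: /jr/; trying suffixes from longest down, /r/ is the first permitted one, so coda /j/ | onset /r/.

vuj.ro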